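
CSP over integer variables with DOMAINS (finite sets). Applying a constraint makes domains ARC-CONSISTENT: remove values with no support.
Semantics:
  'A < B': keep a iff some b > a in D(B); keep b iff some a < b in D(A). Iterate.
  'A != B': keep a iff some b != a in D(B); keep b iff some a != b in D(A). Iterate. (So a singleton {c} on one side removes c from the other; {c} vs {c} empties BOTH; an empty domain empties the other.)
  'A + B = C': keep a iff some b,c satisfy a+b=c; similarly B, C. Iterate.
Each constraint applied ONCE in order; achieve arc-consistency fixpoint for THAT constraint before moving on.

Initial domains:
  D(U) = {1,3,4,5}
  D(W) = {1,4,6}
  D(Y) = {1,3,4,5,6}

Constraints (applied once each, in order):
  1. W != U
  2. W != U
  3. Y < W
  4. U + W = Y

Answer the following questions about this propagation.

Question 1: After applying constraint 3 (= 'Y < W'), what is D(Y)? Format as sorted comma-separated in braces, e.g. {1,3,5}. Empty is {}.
Constraint 1 (W != U) on D(W)={1,4,6} D(U)={1,3,4,5}: no change
Constraint 2 (W != U) on D(W)={1,4,6} D(U)={1,3,4,5}: no change
Constraint 3 (Y < W) on D(Y)={1,3,4,5,6} D(W)={1,4,6}: Y {1,3,4,5,6}->{1,3,4,5}; W {1,4,6}->{4,6}
So after constraint 3: D(Y) = {1,3,4,5}

Answer: {1,3,4,5}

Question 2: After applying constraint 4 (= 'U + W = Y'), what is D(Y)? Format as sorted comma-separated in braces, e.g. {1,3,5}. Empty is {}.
Constraint 1 (W != U) on D(W)={1,4,6} D(U)={1,3,4,5}: no change
Constraint 2 (W != U) on D(W)={1,4,6} D(U)={1,3,4,5}: no change
Constraint 3 (Y < W) on D(Y)={1,3,4,5,6} D(W)={1,4,6}: Y {1,3,4,5,6}->{1,3,4,5}; W {1,4,6}->{4,6}
Constraint 4 (U + W = Y) on D(U)={1,3,4,5} D(W)={4,6} D(Y)={1,3,4,5}: U {1,3,4,5}->{1}; W {4,6}->{4}; Y {1,3,4,5}->{5}
So after constraint 4: D(Y) = {5}

Answer: {5}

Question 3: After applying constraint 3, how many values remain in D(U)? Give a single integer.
Answer: 4

Derivation:
Constraint 1 (W != U) on D(W)={1,4,6} D(U)={1,3,4,5}: no change
Constraint 2 (W != U) on D(W)={1,4,6} D(U)={1,3,4,5}: no change
Constraint 3 (Y < W) on D(Y)={1,3,4,5,6} D(W)={1,4,6}: Y {1,3,4,5,6}->{1,3,4,5}; W {1,4,6}->{4,6}
So after constraint 3: D(U)={1,3,4,5}, size = 4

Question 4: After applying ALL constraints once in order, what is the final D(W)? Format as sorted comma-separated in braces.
Answer: {4}

Derivation:
Constraint 1 (W != U) on D(W)={1,4,6} D(U)={1,3,4,5}: no change
Constraint 2 (W != U) on D(W)={1,4,6} D(U)={1,3,4,5}: no change
Constraint 3 (Y < W) on D(Y)={1,3,4,5,6} D(W)={1,4,6}: Y {1,3,4,5,6}->{1,3,4,5}; W {1,4,6}->{4,6}
Constraint 4 (U + W = Y) on D(U)={1,3,4,5} D(W)={4,6} D(Y)={1,3,4,5}: U {1,3,4,5}->{1}; W {4,6}->{4}; Y {1,3,4,5}->{5}
So after all 4 constraints: D(W) = {4}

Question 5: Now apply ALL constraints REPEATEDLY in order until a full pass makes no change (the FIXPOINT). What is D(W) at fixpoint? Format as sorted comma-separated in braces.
Answer: {}

Derivation:
pass 0 (initial): D(W)={1,4,6}
pass 1: U {1,3,4,5}->{1}; W {1,4,6}->{4}; Y {1,3,4,5,6}->{5}
pass 2: U {1}->{}; W {4}->{}; Y {5}->{}
pass 3: no change
Fixpoint after 3 passes: D(W) = {}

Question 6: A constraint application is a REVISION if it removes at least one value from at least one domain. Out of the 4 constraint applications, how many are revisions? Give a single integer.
Answer: 2

Derivation:
Constraint 1 (W != U) on D(W)={1,4,6} D(U)={1,3,4,5}: no change => not a revision
Constraint 2 (W != U) on D(W)={1,4,6} D(U)={1,3,4,5}: no change => not a revision
Constraint 3 (Y < W) on D(Y)={1,3,4,5,6} D(W)={1,4,6}: Y {1,3,4,5,6}->{1,3,4,5}; W {1,4,6}->{4,6} => REVISION
Constraint 4 (U + W = Y) on D(U)={1,3,4,5} D(W)={4,6} D(Y)={1,3,4,5}: U {1,3,4,5}->{1}; W {4,6}->{4}; Y {1,3,4,5}->{5} => REVISION
Total revisions = 2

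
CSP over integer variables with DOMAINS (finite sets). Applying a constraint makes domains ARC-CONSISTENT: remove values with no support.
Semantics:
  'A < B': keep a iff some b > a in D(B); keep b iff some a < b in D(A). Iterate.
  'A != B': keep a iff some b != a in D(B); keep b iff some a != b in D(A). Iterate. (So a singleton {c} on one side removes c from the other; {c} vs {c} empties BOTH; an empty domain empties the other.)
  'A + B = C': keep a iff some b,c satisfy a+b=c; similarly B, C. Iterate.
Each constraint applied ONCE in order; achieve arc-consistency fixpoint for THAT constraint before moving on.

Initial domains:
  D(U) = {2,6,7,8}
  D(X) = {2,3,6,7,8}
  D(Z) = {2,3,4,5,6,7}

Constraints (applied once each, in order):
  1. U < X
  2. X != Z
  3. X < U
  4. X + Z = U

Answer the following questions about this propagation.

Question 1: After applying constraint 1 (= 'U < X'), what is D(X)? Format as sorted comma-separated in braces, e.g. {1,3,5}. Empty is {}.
Answer: {3,6,7,8}

Derivation:
Constraint 1 (U < X) on D(U)={2,6,7,8} D(X)={2,3,6,7,8}: U {2,6,7,8}->{2,6,7}; X {2,3,6,7,8}->{3,6,7,8}
So after constraint 1: D(X) = {3,6,7,8}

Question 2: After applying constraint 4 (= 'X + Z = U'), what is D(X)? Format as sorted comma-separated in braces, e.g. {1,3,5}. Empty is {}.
Answer: {3}

Derivation:
Constraint 1 (U < X) on D(U)={2,6,7,8} D(X)={2,3,6,7,8}: U {2,6,7,8}->{2,6,7}; X {2,3,6,7,8}->{3,6,7,8}
Constraint 2 (X != Z) on D(X)={3,6,7,8} D(Z)={2,3,4,5,6,7}: no change
Constraint 3 (X < U) on D(X)={3,6,7,8} D(U)={2,6,7}: X {3,6,7,8}->{3,6}; U {2,6,7}->{6,7}
Constraint 4 (X + Z = U) on D(X)={3,6} D(Z)={2,3,4,5,6,7} D(U)={6,7}: X {3,6}->{3}; Z {2,3,4,5,6,7}->{3,4}
So after constraint 4: D(X) = {3}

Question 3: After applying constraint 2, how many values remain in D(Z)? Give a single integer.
Constraint 1 (U < X) on D(U)={2,6,7,8} D(X)={2,3,6,7,8}: U {2,6,7,8}->{2,6,7}; X {2,3,6,7,8}->{3,6,7,8}
Constraint 2 (X != Z) on D(X)={3,6,7,8} D(Z)={2,3,4,5,6,7}: no change
So after constraint 2: D(Z)={2,3,4,5,6,7}, size = 6

Answer: 6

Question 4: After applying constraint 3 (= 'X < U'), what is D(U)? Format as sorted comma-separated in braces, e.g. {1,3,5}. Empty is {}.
Answer: {6,7}

Derivation:
Constraint 1 (U < X) on D(U)={2,6,7,8} D(X)={2,3,6,7,8}: U {2,6,7,8}->{2,6,7}; X {2,3,6,7,8}->{3,6,7,8}
Constraint 2 (X != Z) on D(X)={3,6,7,8} D(Z)={2,3,4,5,6,7}: no change
Constraint 3 (X < U) on D(X)={3,6,7,8} D(U)={2,6,7}: X {3,6,7,8}->{3,6}; U {2,6,7}->{6,7}
So after constraint 3: D(U) = {6,7}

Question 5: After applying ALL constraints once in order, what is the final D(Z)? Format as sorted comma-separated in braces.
Constraint 1 (U < X) on D(U)={2,6,7,8} D(X)={2,3,6,7,8}: U {2,6,7,8}->{2,6,7}; X {2,3,6,7,8}->{3,6,7,8}
Constraint 2 (X != Z) on D(X)={3,6,7,8} D(Z)={2,3,4,5,6,7}: no change
Constraint 3 (X < U) on D(X)={3,6,7,8} D(U)={2,6,7}: X {3,6,7,8}->{3,6}; U {2,6,7}->{6,7}
Constraint 4 (X + Z = U) on D(X)={3,6} D(Z)={2,3,4,5,6,7} D(U)={6,7}: X {3,6}->{3}; Z {2,3,4,5,6,7}->{3,4}
So after all 4 constraints: D(Z) = {3,4}

Answer: {3,4}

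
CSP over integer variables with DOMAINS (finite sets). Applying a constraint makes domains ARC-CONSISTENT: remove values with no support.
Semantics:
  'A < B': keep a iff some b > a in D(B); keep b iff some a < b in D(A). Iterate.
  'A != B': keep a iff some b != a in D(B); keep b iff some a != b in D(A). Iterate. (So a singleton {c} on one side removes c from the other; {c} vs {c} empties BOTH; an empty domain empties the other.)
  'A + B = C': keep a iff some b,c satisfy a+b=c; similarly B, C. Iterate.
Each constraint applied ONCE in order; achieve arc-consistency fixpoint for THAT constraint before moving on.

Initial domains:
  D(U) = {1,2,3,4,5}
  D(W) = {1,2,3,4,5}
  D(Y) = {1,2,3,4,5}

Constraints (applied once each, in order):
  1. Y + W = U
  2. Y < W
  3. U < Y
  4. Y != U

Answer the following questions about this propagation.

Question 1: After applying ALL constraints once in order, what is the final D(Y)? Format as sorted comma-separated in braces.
Answer: {3}

Derivation:
Constraint 1 (Y + W = U) on D(Y)={1,2,3,4,5} D(W)={1,2,3,4,5} D(U)={1,2,3,4,5}: Y {1,2,3,4,5}->{1,2,3,4}; W {1,2,3,4,5}->{1,2,3,4}; U {1,2,3,4,5}->{2,3,4,5}
Constraint 2 (Y < W) on D(Y)={1,2,3,4} D(W)={1,2,3,4}: Y {1,2,3,4}->{1,2,3}; W {1,2,3,4}->{2,3,4}
Constraint 3 (U < Y) on D(U)={2,3,4,5} D(Y)={1,2,3}: U {2,3,4,5}->{2}; Y {1,2,3}->{3}
Constraint 4 (Y != U) on D(Y)={3} D(U)={2}: no change
So after all 4 constraints: D(Y) = {3}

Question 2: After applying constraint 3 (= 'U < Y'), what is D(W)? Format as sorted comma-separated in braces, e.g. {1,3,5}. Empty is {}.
Answer: {2,3,4}

Derivation:
Constraint 1 (Y + W = U) on D(Y)={1,2,3,4,5} D(W)={1,2,3,4,5} D(U)={1,2,3,4,5}: Y {1,2,3,4,5}->{1,2,3,4}; W {1,2,3,4,5}->{1,2,3,4}; U {1,2,3,4,5}->{2,3,4,5}
Constraint 2 (Y < W) on D(Y)={1,2,3,4} D(W)={1,2,3,4}: Y {1,2,3,4}->{1,2,3}; W {1,2,3,4}->{2,3,4}
Constraint 3 (U < Y) on D(U)={2,3,4,5} D(Y)={1,2,3}: U {2,3,4,5}->{2}; Y {1,2,3}->{3}
So after constraint 3: D(W) = {2,3,4}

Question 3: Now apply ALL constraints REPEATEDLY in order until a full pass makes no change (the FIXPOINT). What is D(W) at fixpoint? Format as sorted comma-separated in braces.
Answer: {}

Derivation:
pass 0 (initial): D(W)={1,2,3,4,5}
pass 1: U {1,2,3,4,5}->{2}; W {1,2,3,4,5}->{2,3,4}; Y {1,2,3,4,5}->{3}
pass 2: U {2}->{}; W {2,3,4}->{}; Y {3}->{}
pass 3: no change
Fixpoint after 3 passes: D(W) = {}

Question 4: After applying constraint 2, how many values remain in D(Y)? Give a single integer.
Constraint 1 (Y + W = U) on D(Y)={1,2,3,4,5} D(W)={1,2,3,4,5} D(U)={1,2,3,4,5}: Y {1,2,3,4,5}->{1,2,3,4}; W {1,2,3,4,5}->{1,2,3,4}; U {1,2,3,4,5}->{2,3,4,5}
Constraint 2 (Y < W) on D(Y)={1,2,3,4} D(W)={1,2,3,4}: Y {1,2,3,4}->{1,2,3}; W {1,2,3,4}->{2,3,4}
So after constraint 2: D(Y)={1,2,3}, size = 3

Answer: 3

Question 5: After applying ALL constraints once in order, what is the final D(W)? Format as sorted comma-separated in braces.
Constraint 1 (Y + W = U) on D(Y)={1,2,3,4,5} D(W)={1,2,3,4,5} D(U)={1,2,3,4,5}: Y {1,2,3,4,5}->{1,2,3,4}; W {1,2,3,4,5}->{1,2,3,4}; U {1,2,3,4,5}->{2,3,4,5}
Constraint 2 (Y < W) on D(Y)={1,2,3,4} D(W)={1,2,3,4}: Y {1,2,3,4}->{1,2,3}; W {1,2,3,4}->{2,3,4}
Constraint 3 (U < Y) on D(U)={2,3,4,5} D(Y)={1,2,3}: U {2,3,4,5}->{2}; Y {1,2,3}->{3}
Constraint 4 (Y != U) on D(Y)={3} D(U)={2}: no change
So after all 4 constraints: D(W) = {2,3,4}

Answer: {2,3,4}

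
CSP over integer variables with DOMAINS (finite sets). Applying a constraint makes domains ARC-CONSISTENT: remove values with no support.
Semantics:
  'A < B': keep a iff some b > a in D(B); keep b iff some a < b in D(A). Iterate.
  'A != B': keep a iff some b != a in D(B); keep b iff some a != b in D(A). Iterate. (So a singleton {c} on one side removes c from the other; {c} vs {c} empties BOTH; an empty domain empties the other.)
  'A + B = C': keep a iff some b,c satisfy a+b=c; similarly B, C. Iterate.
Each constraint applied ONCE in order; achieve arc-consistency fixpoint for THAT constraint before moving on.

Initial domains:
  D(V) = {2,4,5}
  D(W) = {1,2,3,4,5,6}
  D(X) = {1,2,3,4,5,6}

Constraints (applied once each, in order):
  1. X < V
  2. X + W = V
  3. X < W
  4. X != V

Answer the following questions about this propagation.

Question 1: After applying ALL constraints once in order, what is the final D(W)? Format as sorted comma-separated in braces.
Answer: {2,3,4}

Derivation:
Constraint 1 (X < V) on D(X)={1,2,3,4,5,6} D(V)={2,4,5}: X {1,2,3,4,5,6}->{1,2,3,4}
Constraint 2 (X + W = V) on D(X)={1,2,3,4} D(W)={1,2,3,4,5,6} D(V)={2,4,5}: W {1,2,3,4,5,6}->{1,2,3,4}
Constraint 3 (X < W) on D(X)={1,2,3,4} D(W)={1,2,3,4}: X {1,2,3,4}->{1,2,3}; W {1,2,3,4}->{2,3,4}
Constraint 4 (X != V) on D(X)={1,2,3} D(V)={2,4,5}: no change
So after all 4 constraints: D(W) = {2,3,4}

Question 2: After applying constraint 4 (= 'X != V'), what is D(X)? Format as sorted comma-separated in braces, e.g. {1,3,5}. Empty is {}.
Answer: {1,2,3}

Derivation:
Constraint 1 (X < V) on D(X)={1,2,3,4,5,6} D(V)={2,4,5}: X {1,2,3,4,5,6}->{1,2,3,4}
Constraint 2 (X + W = V) on D(X)={1,2,3,4} D(W)={1,2,3,4,5,6} D(V)={2,4,5}: W {1,2,3,4,5,6}->{1,2,3,4}
Constraint 3 (X < W) on D(X)={1,2,3,4} D(W)={1,2,3,4}: X {1,2,3,4}->{1,2,3}; W {1,2,3,4}->{2,3,4}
Constraint 4 (X != V) on D(X)={1,2,3} D(V)={2,4,5}: no change
So after constraint 4: D(X) = {1,2,3}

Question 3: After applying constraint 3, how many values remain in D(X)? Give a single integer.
Constraint 1 (X < V) on D(X)={1,2,3,4,5,6} D(V)={2,4,5}: X {1,2,3,4,5,6}->{1,2,3,4}
Constraint 2 (X + W = V) on D(X)={1,2,3,4} D(W)={1,2,3,4,5,6} D(V)={2,4,5}: W {1,2,3,4,5,6}->{1,2,3,4}
Constraint 3 (X < W) on D(X)={1,2,3,4} D(W)={1,2,3,4}: X {1,2,3,4}->{1,2,3}; W {1,2,3,4}->{2,3,4}
So after constraint 3: D(X)={1,2,3}, size = 3

Answer: 3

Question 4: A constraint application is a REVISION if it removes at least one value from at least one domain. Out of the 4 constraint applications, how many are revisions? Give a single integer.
Answer: 3

Derivation:
Constraint 1 (X < V) on D(X)={1,2,3,4,5,6} D(V)={2,4,5}: X {1,2,3,4,5,6}->{1,2,3,4} => REVISION
Constraint 2 (X + W = V) on D(X)={1,2,3,4} D(W)={1,2,3,4,5,6} D(V)={2,4,5}: W {1,2,3,4,5,6}->{1,2,3,4} => REVISION
Constraint 3 (X < W) on D(X)={1,2,3,4} D(W)={1,2,3,4}: X {1,2,3,4}->{1,2,3}; W {1,2,3,4}->{2,3,4} => REVISION
Constraint 4 (X != V) on D(X)={1,2,3} D(V)={2,4,5}: no change => not a revision
Total revisions = 3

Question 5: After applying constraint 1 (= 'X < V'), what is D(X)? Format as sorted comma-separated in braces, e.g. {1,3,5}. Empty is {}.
Constraint 1 (X < V) on D(X)={1,2,3,4,5,6} D(V)={2,4,5}: X {1,2,3,4,5,6}->{1,2,3,4}
So after constraint 1: D(X) = {1,2,3,4}

Answer: {1,2,3,4}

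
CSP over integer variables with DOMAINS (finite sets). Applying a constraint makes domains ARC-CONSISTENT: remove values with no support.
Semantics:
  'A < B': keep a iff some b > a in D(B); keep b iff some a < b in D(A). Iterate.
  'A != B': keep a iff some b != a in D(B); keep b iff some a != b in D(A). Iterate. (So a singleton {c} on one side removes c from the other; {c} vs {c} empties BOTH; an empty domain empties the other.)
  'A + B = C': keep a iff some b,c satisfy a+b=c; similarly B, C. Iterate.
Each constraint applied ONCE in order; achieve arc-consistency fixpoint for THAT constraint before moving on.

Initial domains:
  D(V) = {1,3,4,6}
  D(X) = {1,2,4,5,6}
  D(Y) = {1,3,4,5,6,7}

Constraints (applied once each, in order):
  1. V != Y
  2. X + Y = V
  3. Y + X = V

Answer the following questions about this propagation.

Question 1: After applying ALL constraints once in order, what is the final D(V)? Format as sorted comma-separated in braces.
Constraint 1 (V != Y) on D(V)={1,3,4,6} D(Y)={1,3,4,5,6,7}: no change
Constraint 2 (X + Y = V) on D(X)={1,2,4,5,6} D(Y)={1,3,4,5,6,7} D(V)={1,3,4,6}: X {1,2,4,5,6}->{1,2,5}; Y {1,3,4,5,6,7}->{1,3,4,5}; V {1,3,4,6}->{3,4,6}
Constraint 3 (Y + X = V) on D(Y)={1,3,4,5} D(X)={1,2,5} D(V)={3,4,6}: no change
So after all 3 constraints: D(V) = {3,4,6}

Answer: {3,4,6}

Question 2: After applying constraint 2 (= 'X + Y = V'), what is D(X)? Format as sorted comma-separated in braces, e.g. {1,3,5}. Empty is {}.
Answer: {1,2,5}

Derivation:
Constraint 1 (V != Y) on D(V)={1,3,4,6} D(Y)={1,3,4,5,6,7}: no change
Constraint 2 (X + Y = V) on D(X)={1,2,4,5,6} D(Y)={1,3,4,5,6,7} D(V)={1,3,4,6}: X {1,2,4,5,6}->{1,2,5}; Y {1,3,4,5,6,7}->{1,3,4,5}; V {1,3,4,6}->{3,4,6}
So after constraint 2: D(X) = {1,2,5}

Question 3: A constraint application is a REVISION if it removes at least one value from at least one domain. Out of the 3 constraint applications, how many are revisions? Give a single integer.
Answer: 1

Derivation:
Constraint 1 (V != Y) on D(V)={1,3,4,6} D(Y)={1,3,4,5,6,7}: no change => not a revision
Constraint 2 (X + Y = V) on D(X)={1,2,4,5,6} D(Y)={1,3,4,5,6,7} D(V)={1,3,4,6}: X {1,2,4,5,6}->{1,2,5}; Y {1,3,4,5,6,7}->{1,3,4,5}; V {1,3,4,6}->{3,4,6} => REVISION
Constraint 3 (Y + X = V) on D(Y)={1,3,4,5} D(X)={1,2,5} D(V)={3,4,6}: no change => not a revision
Total revisions = 1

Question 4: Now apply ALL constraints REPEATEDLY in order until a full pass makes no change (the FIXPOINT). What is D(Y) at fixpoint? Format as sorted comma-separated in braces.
pass 0 (initial): D(Y)={1,3,4,5,6,7}
pass 1: V {1,3,4,6}->{3,4,6}; X {1,2,4,5,6}->{1,2,5}; Y {1,3,4,5,6,7}->{1,3,4,5}
pass 2: no change
Fixpoint after 2 passes: D(Y) = {1,3,4,5}

Answer: {1,3,4,5}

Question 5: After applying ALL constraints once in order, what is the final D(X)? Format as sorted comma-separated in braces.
Answer: {1,2,5}

Derivation:
Constraint 1 (V != Y) on D(V)={1,3,4,6} D(Y)={1,3,4,5,6,7}: no change
Constraint 2 (X + Y = V) on D(X)={1,2,4,5,6} D(Y)={1,3,4,5,6,7} D(V)={1,3,4,6}: X {1,2,4,5,6}->{1,2,5}; Y {1,3,4,5,6,7}->{1,3,4,5}; V {1,3,4,6}->{3,4,6}
Constraint 3 (Y + X = V) on D(Y)={1,3,4,5} D(X)={1,2,5} D(V)={3,4,6}: no change
So after all 3 constraints: D(X) = {1,2,5}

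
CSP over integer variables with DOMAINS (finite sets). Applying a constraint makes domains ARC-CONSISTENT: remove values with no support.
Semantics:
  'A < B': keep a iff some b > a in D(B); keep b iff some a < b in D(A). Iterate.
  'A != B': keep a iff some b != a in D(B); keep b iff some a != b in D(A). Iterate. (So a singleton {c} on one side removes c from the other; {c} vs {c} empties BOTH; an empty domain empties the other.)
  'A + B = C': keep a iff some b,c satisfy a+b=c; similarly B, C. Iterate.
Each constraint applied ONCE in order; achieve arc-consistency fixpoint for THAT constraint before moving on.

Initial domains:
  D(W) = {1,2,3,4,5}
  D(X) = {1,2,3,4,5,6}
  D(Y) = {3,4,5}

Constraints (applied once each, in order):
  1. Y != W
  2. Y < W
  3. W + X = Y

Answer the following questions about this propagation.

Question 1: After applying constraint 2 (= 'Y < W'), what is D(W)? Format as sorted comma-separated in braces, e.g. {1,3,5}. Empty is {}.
Answer: {4,5}

Derivation:
Constraint 1 (Y != W) on D(Y)={3,4,5} D(W)={1,2,3,4,5}: no change
Constraint 2 (Y < W) on D(Y)={3,4,5} D(W)={1,2,3,4,5}: Y {3,4,5}->{3,4}; W {1,2,3,4,5}->{4,5}
So after constraint 2: D(W) = {4,5}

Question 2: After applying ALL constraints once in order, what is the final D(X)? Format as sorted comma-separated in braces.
Constraint 1 (Y != W) on D(Y)={3,4,5} D(W)={1,2,3,4,5}: no change
Constraint 2 (Y < W) on D(Y)={3,4,5} D(W)={1,2,3,4,5}: Y {3,4,5}->{3,4}; W {1,2,3,4,5}->{4,5}
Constraint 3 (W + X = Y) on D(W)={4,5} D(X)={1,2,3,4,5,6} D(Y)={3,4}: W {4,5}->{}; X {1,2,3,4,5,6}->{}; Y {3,4}->{}
So after all 3 constraints: D(X) = {}

Answer: {}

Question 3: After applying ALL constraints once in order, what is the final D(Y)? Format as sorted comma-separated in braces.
Constraint 1 (Y != W) on D(Y)={3,4,5} D(W)={1,2,3,4,5}: no change
Constraint 2 (Y < W) on D(Y)={3,4,5} D(W)={1,2,3,4,5}: Y {3,4,5}->{3,4}; W {1,2,3,4,5}->{4,5}
Constraint 3 (W + X = Y) on D(W)={4,5} D(X)={1,2,3,4,5,6} D(Y)={3,4}: W {4,5}->{}; X {1,2,3,4,5,6}->{}; Y {3,4}->{}
So after all 3 constraints: D(Y) = {}

Answer: {}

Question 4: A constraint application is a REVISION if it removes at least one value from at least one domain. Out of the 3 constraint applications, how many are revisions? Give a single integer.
Constraint 1 (Y != W) on D(Y)={3,4,5} D(W)={1,2,3,4,5}: no change => not a revision
Constraint 2 (Y < W) on D(Y)={3,4,5} D(W)={1,2,3,4,5}: Y {3,4,5}->{3,4}; W {1,2,3,4,5}->{4,5} => REVISION
Constraint 3 (W + X = Y) on D(W)={4,5} D(X)={1,2,3,4,5,6} D(Y)={3,4}: W {4,5}->{}; X {1,2,3,4,5,6}->{}; Y {3,4}->{} => REVISION
Total revisions = 2

Answer: 2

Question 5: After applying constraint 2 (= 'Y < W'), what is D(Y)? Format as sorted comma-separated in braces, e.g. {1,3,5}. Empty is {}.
Constraint 1 (Y != W) on D(Y)={3,4,5} D(W)={1,2,3,4,5}: no change
Constraint 2 (Y < W) on D(Y)={3,4,5} D(W)={1,2,3,4,5}: Y {3,4,5}->{3,4}; W {1,2,3,4,5}->{4,5}
So after constraint 2: D(Y) = {3,4}

Answer: {3,4}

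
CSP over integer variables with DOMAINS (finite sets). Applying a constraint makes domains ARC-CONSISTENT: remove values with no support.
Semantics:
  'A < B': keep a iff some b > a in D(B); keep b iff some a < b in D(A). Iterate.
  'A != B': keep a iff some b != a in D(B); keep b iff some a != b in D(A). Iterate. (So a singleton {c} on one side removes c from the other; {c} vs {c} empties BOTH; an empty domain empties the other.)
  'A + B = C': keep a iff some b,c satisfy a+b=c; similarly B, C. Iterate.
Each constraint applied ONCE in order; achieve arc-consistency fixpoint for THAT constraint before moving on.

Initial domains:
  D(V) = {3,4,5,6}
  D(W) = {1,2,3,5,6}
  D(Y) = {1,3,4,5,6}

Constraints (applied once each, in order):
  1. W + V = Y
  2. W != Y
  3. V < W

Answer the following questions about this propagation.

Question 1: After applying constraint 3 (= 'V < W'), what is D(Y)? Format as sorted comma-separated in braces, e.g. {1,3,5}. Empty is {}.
Answer: {4,5,6}

Derivation:
Constraint 1 (W + V = Y) on D(W)={1,2,3,5,6} D(V)={3,4,5,6} D(Y)={1,3,4,5,6}: W {1,2,3,5,6}->{1,2,3}; V {3,4,5,6}->{3,4,5}; Y {1,3,4,5,6}->{4,5,6}
Constraint 2 (W != Y) on D(W)={1,2,3} D(Y)={4,5,6}: no change
Constraint 3 (V < W) on D(V)={3,4,5} D(W)={1,2,3}: V {3,4,5}->{}; W {1,2,3}->{}
So after constraint 3: D(Y) = {4,5,6}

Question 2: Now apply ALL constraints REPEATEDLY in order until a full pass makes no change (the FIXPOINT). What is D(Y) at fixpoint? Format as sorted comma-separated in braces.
pass 0 (initial): D(Y)={1,3,4,5,6}
pass 1: V {3,4,5,6}->{}; W {1,2,3,5,6}->{}; Y {1,3,4,5,6}->{4,5,6}
pass 2: Y {4,5,6}->{}
pass 3: no change
Fixpoint after 3 passes: D(Y) = {}

Answer: {}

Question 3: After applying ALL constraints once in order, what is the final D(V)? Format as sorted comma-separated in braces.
Constraint 1 (W + V = Y) on D(W)={1,2,3,5,6} D(V)={3,4,5,6} D(Y)={1,3,4,5,6}: W {1,2,3,5,6}->{1,2,3}; V {3,4,5,6}->{3,4,5}; Y {1,3,4,5,6}->{4,5,6}
Constraint 2 (W != Y) on D(W)={1,2,3} D(Y)={4,5,6}: no change
Constraint 3 (V < W) on D(V)={3,4,5} D(W)={1,2,3}: V {3,4,5}->{}; W {1,2,3}->{}
So after all 3 constraints: D(V) = {}

Answer: {}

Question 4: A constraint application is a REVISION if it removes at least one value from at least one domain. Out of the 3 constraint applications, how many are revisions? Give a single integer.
Constraint 1 (W + V = Y) on D(W)={1,2,3,5,6} D(V)={3,4,5,6} D(Y)={1,3,4,5,6}: W {1,2,3,5,6}->{1,2,3}; V {3,4,5,6}->{3,4,5}; Y {1,3,4,5,6}->{4,5,6} => REVISION
Constraint 2 (W != Y) on D(W)={1,2,3} D(Y)={4,5,6}: no change => not a revision
Constraint 3 (V < W) on D(V)={3,4,5} D(W)={1,2,3}: V {3,4,5}->{}; W {1,2,3}->{} => REVISION
Total revisions = 2

Answer: 2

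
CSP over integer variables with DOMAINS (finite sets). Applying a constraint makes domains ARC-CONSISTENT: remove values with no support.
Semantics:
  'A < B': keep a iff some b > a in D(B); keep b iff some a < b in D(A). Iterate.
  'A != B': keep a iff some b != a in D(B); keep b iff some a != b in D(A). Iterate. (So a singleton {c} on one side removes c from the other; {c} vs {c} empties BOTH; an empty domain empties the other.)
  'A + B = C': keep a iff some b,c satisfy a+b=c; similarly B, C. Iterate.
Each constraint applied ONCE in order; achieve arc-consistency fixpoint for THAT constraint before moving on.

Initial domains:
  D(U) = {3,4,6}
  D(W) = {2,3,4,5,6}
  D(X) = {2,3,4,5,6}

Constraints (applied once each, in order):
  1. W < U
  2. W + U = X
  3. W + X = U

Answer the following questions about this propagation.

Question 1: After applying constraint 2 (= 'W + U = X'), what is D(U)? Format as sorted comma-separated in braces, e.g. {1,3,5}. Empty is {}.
Answer: {3,4}

Derivation:
Constraint 1 (W < U) on D(W)={2,3,4,5,6} D(U)={3,4,6}: W {2,3,4,5,6}->{2,3,4,5}
Constraint 2 (W + U = X) on D(W)={2,3,4,5} D(U)={3,4,6} D(X)={2,3,4,5,6}: W {2,3,4,5}->{2,3}; U {3,4,6}->{3,4}; X {2,3,4,5,6}->{5,6}
So after constraint 2: D(U) = {3,4}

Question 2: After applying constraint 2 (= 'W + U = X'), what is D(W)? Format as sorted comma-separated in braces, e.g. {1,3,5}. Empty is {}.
Answer: {2,3}

Derivation:
Constraint 1 (W < U) on D(W)={2,3,4,5,6} D(U)={3,4,6}: W {2,3,4,5,6}->{2,3,4,5}
Constraint 2 (W + U = X) on D(W)={2,3,4,5} D(U)={3,4,6} D(X)={2,3,4,5,6}: W {2,3,4,5}->{2,3}; U {3,4,6}->{3,4}; X {2,3,4,5,6}->{5,6}
So after constraint 2: D(W) = {2,3}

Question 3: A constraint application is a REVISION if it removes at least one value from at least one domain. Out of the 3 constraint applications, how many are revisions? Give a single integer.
Answer: 3

Derivation:
Constraint 1 (W < U) on D(W)={2,3,4,5,6} D(U)={3,4,6}: W {2,3,4,5,6}->{2,3,4,5} => REVISION
Constraint 2 (W + U = X) on D(W)={2,3,4,5} D(U)={3,4,6} D(X)={2,3,4,5,6}: W {2,3,4,5}->{2,3}; U {3,4,6}->{3,4}; X {2,3,4,5,6}->{5,6} => REVISION
Constraint 3 (W + X = U) on D(W)={2,3} D(X)={5,6} D(U)={3,4}: W {2,3}->{}; X {5,6}->{}; U {3,4}->{} => REVISION
Total revisions = 3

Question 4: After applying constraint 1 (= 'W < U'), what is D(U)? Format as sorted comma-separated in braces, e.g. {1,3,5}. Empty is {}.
Constraint 1 (W < U) on D(W)={2,3,4,5,6} D(U)={3,4,6}: W {2,3,4,5,6}->{2,3,4,5}
So after constraint 1: D(U) = {3,4,6}

Answer: {3,4,6}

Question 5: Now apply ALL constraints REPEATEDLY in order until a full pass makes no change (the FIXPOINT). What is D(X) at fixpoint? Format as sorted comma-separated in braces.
pass 0 (initial): D(X)={2,3,4,5,6}
pass 1: U {3,4,6}->{}; W {2,3,4,5,6}->{}; X {2,3,4,5,6}->{}
pass 2: no change
Fixpoint after 2 passes: D(X) = {}

Answer: {}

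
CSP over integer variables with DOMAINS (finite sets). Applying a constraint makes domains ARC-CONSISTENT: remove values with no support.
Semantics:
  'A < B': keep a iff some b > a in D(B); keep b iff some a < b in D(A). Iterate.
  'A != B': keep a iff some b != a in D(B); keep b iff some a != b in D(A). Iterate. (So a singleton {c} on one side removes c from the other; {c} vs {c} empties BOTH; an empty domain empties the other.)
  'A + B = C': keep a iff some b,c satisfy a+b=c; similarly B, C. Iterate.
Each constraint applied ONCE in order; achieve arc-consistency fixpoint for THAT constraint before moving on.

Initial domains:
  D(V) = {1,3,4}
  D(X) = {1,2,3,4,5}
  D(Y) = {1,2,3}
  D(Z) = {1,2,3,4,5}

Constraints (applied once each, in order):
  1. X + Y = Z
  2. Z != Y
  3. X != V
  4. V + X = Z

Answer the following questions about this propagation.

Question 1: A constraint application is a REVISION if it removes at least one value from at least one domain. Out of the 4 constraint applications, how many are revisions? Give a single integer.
Answer: 1

Derivation:
Constraint 1 (X + Y = Z) on D(X)={1,2,3,4,5} D(Y)={1,2,3} D(Z)={1,2,3,4,5}: X {1,2,3,4,5}->{1,2,3,4}; Z {1,2,3,4,5}->{2,3,4,5} => REVISION
Constraint 2 (Z != Y) on D(Z)={2,3,4,5} D(Y)={1,2,3}: no change => not a revision
Constraint 3 (X != V) on D(X)={1,2,3,4} D(V)={1,3,4}: no change => not a revision
Constraint 4 (V + X = Z) on D(V)={1,3,4} D(X)={1,2,3,4} D(Z)={2,3,4,5}: no change => not a revision
Total revisions = 1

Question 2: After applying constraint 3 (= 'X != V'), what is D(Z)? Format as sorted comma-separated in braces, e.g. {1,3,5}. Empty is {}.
Answer: {2,3,4,5}

Derivation:
Constraint 1 (X + Y = Z) on D(X)={1,2,3,4,5} D(Y)={1,2,3} D(Z)={1,2,3,4,5}: X {1,2,3,4,5}->{1,2,3,4}; Z {1,2,3,4,5}->{2,3,4,5}
Constraint 2 (Z != Y) on D(Z)={2,3,4,5} D(Y)={1,2,3}: no change
Constraint 3 (X != V) on D(X)={1,2,3,4} D(V)={1,3,4}: no change
So after constraint 3: D(Z) = {2,3,4,5}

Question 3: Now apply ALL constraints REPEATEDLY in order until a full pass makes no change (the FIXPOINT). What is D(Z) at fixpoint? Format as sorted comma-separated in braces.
pass 0 (initial): D(Z)={1,2,3,4,5}
pass 1: X {1,2,3,4,5}->{1,2,3,4}; Z {1,2,3,4,5}->{2,3,4,5}
pass 2: no change
Fixpoint after 2 passes: D(Z) = {2,3,4,5}

Answer: {2,3,4,5}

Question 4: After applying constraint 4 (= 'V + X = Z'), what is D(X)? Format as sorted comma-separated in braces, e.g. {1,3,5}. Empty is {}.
Answer: {1,2,3,4}

Derivation:
Constraint 1 (X + Y = Z) on D(X)={1,2,3,4,5} D(Y)={1,2,3} D(Z)={1,2,3,4,5}: X {1,2,3,4,5}->{1,2,3,4}; Z {1,2,3,4,5}->{2,3,4,5}
Constraint 2 (Z != Y) on D(Z)={2,3,4,5} D(Y)={1,2,3}: no change
Constraint 3 (X != V) on D(X)={1,2,3,4} D(V)={1,3,4}: no change
Constraint 4 (V + X = Z) on D(V)={1,3,4} D(X)={1,2,3,4} D(Z)={2,3,4,5}: no change
So after constraint 4: D(X) = {1,2,3,4}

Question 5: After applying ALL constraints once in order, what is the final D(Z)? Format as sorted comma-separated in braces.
Constraint 1 (X + Y = Z) on D(X)={1,2,3,4,5} D(Y)={1,2,3} D(Z)={1,2,3,4,5}: X {1,2,3,4,5}->{1,2,3,4}; Z {1,2,3,4,5}->{2,3,4,5}
Constraint 2 (Z != Y) on D(Z)={2,3,4,5} D(Y)={1,2,3}: no change
Constraint 3 (X != V) on D(X)={1,2,3,4} D(V)={1,3,4}: no change
Constraint 4 (V + X = Z) on D(V)={1,3,4} D(X)={1,2,3,4} D(Z)={2,3,4,5}: no change
So after all 4 constraints: D(Z) = {2,3,4,5}

Answer: {2,3,4,5}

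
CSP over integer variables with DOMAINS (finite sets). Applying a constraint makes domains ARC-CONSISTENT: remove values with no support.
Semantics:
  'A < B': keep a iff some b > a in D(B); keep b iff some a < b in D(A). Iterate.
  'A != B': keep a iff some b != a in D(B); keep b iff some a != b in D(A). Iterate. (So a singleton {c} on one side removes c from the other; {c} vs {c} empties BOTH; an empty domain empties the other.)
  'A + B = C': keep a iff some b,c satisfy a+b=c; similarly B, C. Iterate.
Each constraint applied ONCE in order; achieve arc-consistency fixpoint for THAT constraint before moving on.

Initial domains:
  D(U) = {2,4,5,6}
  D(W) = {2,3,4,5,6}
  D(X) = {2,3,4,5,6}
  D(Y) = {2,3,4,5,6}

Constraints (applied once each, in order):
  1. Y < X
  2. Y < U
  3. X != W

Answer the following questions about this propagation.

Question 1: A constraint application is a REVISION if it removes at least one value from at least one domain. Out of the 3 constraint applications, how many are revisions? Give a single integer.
Constraint 1 (Y < X) on D(Y)={2,3,4,5,6} D(X)={2,3,4,5,6}: Y {2,3,4,5,6}->{2,3,4,5}; X {2,3,4,5,6}->{3,4,5,6} => REVISION
Constraint 2 (Y < U) on D(Y)={2,3,4,5} D(U)={2,4,5,6}: U {2,4,5,6}->{4,5,6} => REVISION
Constraint 3 (X != W) on D(X)={3,4,5,6} D(W)={2,3,4,5,6}: no change => not a revision
Total revisions = 2

Answer: 2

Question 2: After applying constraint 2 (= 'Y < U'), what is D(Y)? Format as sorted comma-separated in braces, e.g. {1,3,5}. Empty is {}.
Constraint 1 (Y < X) on D(Y)={2,3,4,5,6} D(X)={2,3,4,5,6}: Y {2,3,4,5,6}->{2,3,4,5}; X {2,3,4,5,6}->{3,4,5,6}
Constraint 2 (Y < U) on D(Y)={2,3,4,5} D(U)={2,4,5,6}: U {2,4,5,6}->{4,5,6}
So after constraint 2: D(Y) = {2,3,4,5}

Answer: {2,3,4,5}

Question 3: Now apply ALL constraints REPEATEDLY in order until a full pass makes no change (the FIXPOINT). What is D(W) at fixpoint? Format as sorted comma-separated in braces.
Answer: {2,3,4,5,6}

Derivation:
pass 0 (initial): D(W)={2,3,4,5,6}
pass 1: U {2,4,5,6}->{4,5,6}; X {2,3,4,5,6}->{3,4,5,6}; Y {2,3,4,5,6}->{2,3,4,5}
pass 2: no change
Fixpoint after 2 passes: D(W) = {2,3,4,5,6}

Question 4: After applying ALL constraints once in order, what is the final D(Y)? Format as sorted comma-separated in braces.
Answer: {2,3,4,5}

Derivation:
Constraint 1 (Y < X) on D(Y)={2,3,4,5,6} D(X)={2,3,4,5,6}: Y {2,3,4,5,6}->{2,3,4,5}; X {2,3,4,5,6}->{3,4,5,6}
Constraint 2 (Y < U) on D(Y)={2,3,4,5} D(U)={2,4,5,6}: U {2,4,5,6}->{4,5,6}
Constraint 3 (X != W) on D(X)={3,4,5,6} D(W)={2,3,4,5,6}: no change
So after all 3 constraints: D(Y) = {2,3,4,5}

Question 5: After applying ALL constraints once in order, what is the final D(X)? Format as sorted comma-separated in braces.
Answer: {3,4,5,6}

Derivation:
Constraint 1 (Y < X) on D(Y)={2,3,4,5,6} D(X)={2,3,4,5,6}: Y {2,3,4,5,6}->{2,3,4,5}; X {2,3,4,5,6}->{3,4,5,6}
Constraint 2 (Y < U) on D(Y)={2,3,4,5} D(U)={2,4,5,6}: U {2,4,5,6}->{4,5,6}
Constraint 3 (X != W) on D(X)={3,4,5,6} D(W)={2,3,4,5,6}: no change
So after all 3 constraints: D(X) = {3,4,5,6}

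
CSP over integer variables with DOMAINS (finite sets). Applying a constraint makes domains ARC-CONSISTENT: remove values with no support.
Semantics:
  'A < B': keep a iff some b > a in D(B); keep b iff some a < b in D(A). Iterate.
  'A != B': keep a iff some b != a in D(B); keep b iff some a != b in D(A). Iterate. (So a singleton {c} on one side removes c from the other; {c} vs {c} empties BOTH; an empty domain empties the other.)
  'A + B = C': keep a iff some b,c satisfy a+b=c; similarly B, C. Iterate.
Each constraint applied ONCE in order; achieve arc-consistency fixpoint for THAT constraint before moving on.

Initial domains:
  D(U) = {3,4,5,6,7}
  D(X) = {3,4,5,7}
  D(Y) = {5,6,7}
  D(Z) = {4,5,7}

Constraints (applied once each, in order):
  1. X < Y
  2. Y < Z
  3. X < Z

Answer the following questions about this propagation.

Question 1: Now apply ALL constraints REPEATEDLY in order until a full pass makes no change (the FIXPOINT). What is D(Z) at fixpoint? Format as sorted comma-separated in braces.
pass 0 (initial): D(Z)={4,5,7}
pass 1: X {3,4,5,7}->{3,4,5}; Y {5,6,7}->{5,6}; Z {4,5,7}->{7}
pass 2: no change
Fixpoint after 2 passes: D(Z) = {7}

Answer: {7}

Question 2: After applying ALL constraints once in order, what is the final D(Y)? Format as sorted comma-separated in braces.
Answer: {5,6}

Derivation:
Constraint 1 (X < Y) on D(X)={3,4,5,7} D(Y)={5,6,7}: X {3,4,5,7}->{3,4,5}
Constraint 2 (Y < Z) on D(Y)={5,6,7} D(Z)={4,5,7}: Y {5,6,7}->{5,6}; Z {4,5,7}->{7}
Constraint 3 (X < Z) on D(X)={3,4,5} D(Z)={7}: no change
So after all 3 constraints: D(Y) = {5,6}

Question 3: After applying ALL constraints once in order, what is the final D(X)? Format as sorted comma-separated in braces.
Answer: {3,4,5}

Derivation:
Constraint 1 (X < Y) on D(X)={3,4,5,7} D(Y)={5,6,7}: X {3,4,5,7}->{3,4,5}
Constraint 2 (Y < Z) on D(Y)={5,6,7} D(Z)={4,5,7}: Y {5,6,7}->{5,6}; Z {4,5,7}->{7}
Constraint 3 (X < Z) on D(X)={3,4,5} D(Z)={7}: no change
So after all 3 constraints: D(X) = {3,4,5}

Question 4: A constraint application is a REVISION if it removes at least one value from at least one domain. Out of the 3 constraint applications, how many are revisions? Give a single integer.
Constraint 1 (X < Y) on D(X)={3,4,5,7} D(Y)={5,6,7}: X {3,4,5,7}->{3,4,5} => REVISION
Constraint 2 (Y < Z) on D(Y)={5,6,7} D(Z)={4,5,7}: Y {5,6,7}->{5,6}; Z {4,5,7}->{7} => REVISION
Constraint 3 (X < Z) on D(X)={3,4,5} D(Z)={7}: no change => not a revision
Total revisions = 2

Answer: 2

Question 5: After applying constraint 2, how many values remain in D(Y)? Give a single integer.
Answer: 2

Derivation:
Constraint 1 (X < Y) on D(X)={3,4,5,7} D(Y)={5,6,7}: X {3,4,5,7}->{3,4,5}
Constraint 2 (Y < Z) on D(Y)={5,6,7} D(Z)={4,5,7}: Y {5,6,7}->{5,6}; Z {4,5,7}->{7}
So after constraint 2: D(Y)={5,6}, size = 2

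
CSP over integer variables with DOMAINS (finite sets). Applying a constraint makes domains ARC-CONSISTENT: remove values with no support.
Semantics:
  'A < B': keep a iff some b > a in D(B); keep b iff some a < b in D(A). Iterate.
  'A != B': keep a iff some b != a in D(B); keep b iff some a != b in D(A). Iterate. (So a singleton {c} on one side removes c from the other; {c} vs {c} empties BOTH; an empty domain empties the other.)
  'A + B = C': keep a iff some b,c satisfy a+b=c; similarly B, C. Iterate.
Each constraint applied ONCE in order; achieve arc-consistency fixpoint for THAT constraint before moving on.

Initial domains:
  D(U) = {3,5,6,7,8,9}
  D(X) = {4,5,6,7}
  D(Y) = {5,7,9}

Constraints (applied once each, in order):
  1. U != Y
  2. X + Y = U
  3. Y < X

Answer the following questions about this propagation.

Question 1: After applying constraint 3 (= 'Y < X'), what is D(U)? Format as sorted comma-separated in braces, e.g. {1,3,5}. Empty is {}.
Answer: {9}

Derivation:
Constraint 1 (U != Y) on D(U)={3,5,6,7,8,9} D(Y)={5,7,9}: no change
Constraint 2 (X + Y = U) on D(X)={4,5,6,7} D(Y)={5,7,9} D(U)={3,5,6,7,8,9}: X {4,5,6,7}->{4}; Y {5,7,9}->{5}; U {3,5,6,7,8,9}->{9}
Constraint 3 (Y < X) on D(Y)={5} D(X)={4}: Y {5}->{}; X {4}->{}
So after constraint 3: D(U) = {9}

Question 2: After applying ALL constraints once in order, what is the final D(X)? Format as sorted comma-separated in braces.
Constraint 1 (U != Y) on D(U)={3,5,6,7,8,9} D(Y)={5,7,9}: no change
Constraint 2 (X + Y = U) on D(X)={4,5,6,7} D(Y)={5,7,9} D(U)={3,5,6,7,8,9}: X {4,5,6,7}->{4}; Y {5,7,9}->{5}; U {3,5,6,7,8,9}->{9}
Constraint 3 (Y < X) on D(Y)={5} D(X)={4}: Y {5}->{}; X {4}->{}
So after all 3 constraints: D(X) = {}

Answer: {}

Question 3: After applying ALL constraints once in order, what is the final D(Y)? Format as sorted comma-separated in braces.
Answer: {}

Derivation:
Constraint 1 (U != Y) on D(U)={3,5,6,7,8,9} D(Y)={5,7,9}: no change
Constraint 2 (X + Y = U) on D(X)={4,5,6,7} D(Y)={5,7,9} D(U)={3,5,6,7,8,9}: X {4,5,6,7}->{4}; Y {5,7,9}->{5}; U {3,5,6,7,8,9}->{9}
Constraint 3 (Y < X) on D(Y)={5} D(X)={4}: Y {5}->{}; X {4}->{}
So after all 3 constraints: D(Y) = {}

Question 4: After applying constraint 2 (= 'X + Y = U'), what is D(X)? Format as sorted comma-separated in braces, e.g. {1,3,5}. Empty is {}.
Constraint 1 (U != Y) on D(U)={3,5,6,7,8,9} D(Y)={5,7,9}: no change
Constraint 2 (X + Y = U) on D(X)={4,5,6,7} D(Y)={5,7,9} D(U)={3,5,6,7,8,9}: X {4,5,6,7}->{4}; Y {5,7,9}->{5}; U {3,5,6,7,8,9}->{9}
So after constraint 2: D(X) = {4}

Answer: {4}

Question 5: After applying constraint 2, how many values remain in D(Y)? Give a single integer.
Answer: 1

Derivation:
Constraint 1 (U != Y) on D(U)={3,5,6,7,8,9} D(Y)={5,7,9}: no change
Constraint 2 (X + Y = U) on D(X)={4,5,6,7} D(Y)={5,7,9} D(U)={3,5,6,7,8,9}: X {4,5,6,7}->{4}; Y {5,7,9}->{5}; U {3,5,6,7,8,9}->{9}
So after constraint 2: D(Y)={5}, size = 1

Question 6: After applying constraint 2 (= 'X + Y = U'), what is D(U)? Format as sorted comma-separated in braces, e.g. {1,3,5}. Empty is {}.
Answer: {9}

Derivation:
Constraint 1 (U != Y) on D(U)={3,5,6,7,8,9} D(Y)={5,7,9}: no change
Constraint 2 (X + Y = U) on D(X)={4,5,6,7} D(Y)={5,7,9} D(U)={3,5,6,7,8,9}: X {4,5,6,7}->{4}; Y {5,7,9}->{5}; U {3,5,6,7,8,9}->{9}
So after constraint 2: D(U) = {9}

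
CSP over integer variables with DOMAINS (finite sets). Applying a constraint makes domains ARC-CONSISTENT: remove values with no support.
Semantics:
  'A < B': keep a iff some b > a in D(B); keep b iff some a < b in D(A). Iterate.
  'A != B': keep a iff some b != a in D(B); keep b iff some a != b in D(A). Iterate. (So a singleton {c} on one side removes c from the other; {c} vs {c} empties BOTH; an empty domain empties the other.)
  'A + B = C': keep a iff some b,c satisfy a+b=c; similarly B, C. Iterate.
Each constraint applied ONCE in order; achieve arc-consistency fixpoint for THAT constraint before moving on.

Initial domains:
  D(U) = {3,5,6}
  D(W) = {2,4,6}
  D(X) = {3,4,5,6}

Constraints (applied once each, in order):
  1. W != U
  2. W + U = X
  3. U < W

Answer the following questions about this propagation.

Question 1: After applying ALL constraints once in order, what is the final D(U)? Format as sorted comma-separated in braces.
Answer: {}

Derivation:
Constraint 1 (W != U) on D(W)={2,4,6} D(U)={3,5,6}: no change
Constraint 2 (W + U = X) on D(W)={2,4,6} D(U)={3,5,6} D(X)={3,4,5,6}: W {2,4,6}->{2}; U {3,5,6}->{3}; X {3,4,5,6}->{5}
Constraint 3 (U < W) on D(U)={3} D(W)={2}: U {3}->{}; W {2}->{}
So after all 3 constraints: D(U) = {}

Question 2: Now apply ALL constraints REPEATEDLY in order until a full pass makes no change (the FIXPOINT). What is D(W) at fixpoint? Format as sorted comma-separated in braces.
pass 0 (initial): D(W)={2,4,6}
pass 1: U {3,5,6}->{}; W {2,4,6}->{}; X {3,4,5,6}->{5}
pass 2: X {5}->{}
pass 3: no change
Fixpoint after 3 passes: D(W) = {}

Answer: {}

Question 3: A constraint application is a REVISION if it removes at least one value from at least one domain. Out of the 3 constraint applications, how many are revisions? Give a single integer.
Constraint 1 (W != U) on D(W)={2,4,6} D(U)={3,5,6}: no change => not a revision
Constraint 2 (W + U = X) on D(W)={2,4,6} D(U)={3,5,6} D(X)={3,4,5,6}: W {2,4,6}->{2}; U {3,5,6}->{3}; X {3,4,5,6}->{5} => REVISION
Constraint 3 (U < W) on D(U)={3} D(W)={2}: U {3}->{}; W {2}->{} => REVISION
Total revisions = 2

Answer: 2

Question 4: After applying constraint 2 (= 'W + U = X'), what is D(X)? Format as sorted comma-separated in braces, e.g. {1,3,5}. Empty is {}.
Answer: {5}

Derivation:
Constraint 1 (W != U) on D(W)={2,4,6} D(U)={3,5,6}: no change
Constraint 2 (W + U = X) on D(W)={2,4,6} D(U)={3,5,6} D(X)={3,4,5,6}: W {2,4,6}->{2}; U {3,5,6}->{3}; X {3,4,5,6}->{5}
So after constraint 2: D(X) = {5}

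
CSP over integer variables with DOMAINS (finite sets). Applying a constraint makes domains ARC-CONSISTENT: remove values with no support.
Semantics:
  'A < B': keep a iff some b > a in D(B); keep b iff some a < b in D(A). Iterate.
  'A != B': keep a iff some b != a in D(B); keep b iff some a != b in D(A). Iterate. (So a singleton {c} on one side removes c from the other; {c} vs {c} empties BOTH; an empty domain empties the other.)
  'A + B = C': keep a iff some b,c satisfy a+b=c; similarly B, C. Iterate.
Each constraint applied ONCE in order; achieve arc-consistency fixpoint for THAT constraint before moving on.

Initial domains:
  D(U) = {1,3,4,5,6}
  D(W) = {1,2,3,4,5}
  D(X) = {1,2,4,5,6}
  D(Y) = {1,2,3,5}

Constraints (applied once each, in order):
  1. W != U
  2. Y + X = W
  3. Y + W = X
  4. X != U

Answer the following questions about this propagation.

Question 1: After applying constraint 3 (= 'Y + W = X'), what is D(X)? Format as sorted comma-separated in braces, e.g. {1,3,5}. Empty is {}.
Answer: {4}

Derivation:
Constraint 1 (W != U) on D(W)={1,2,3,4,5} D(U)={1,3,4,5,6}: no change
Constraint 2 (Y + X = W) on D(Y)={1,2,3,5} D(X)={1,2,4,5,6} D(W)={1,2,3,4,5}: Y {1,2,3,5}->{1,2,3}; X {1,2,4,5,6}->{1,2,4}; W {1,2,3,4,5}->{2,3,4,5}
Constraint 3 (Y + W = X) on D(Y)={1,2,3} D(W)={2,3,4,5} D(X)={1,2,4}: Y {1,2,3}->{1,2}; W {2,3,4,5}->{2,3}; X {1,2,4}->{4}
So after constraint 3: D(X) = {4}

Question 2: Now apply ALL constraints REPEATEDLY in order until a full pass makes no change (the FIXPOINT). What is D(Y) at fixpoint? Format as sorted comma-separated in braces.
Answer: {}

Derivation:
pass 0 (initial): D(Y)={1,2,3,5}
pass 1: U {1,3,4,5,6}->{1,3,5,6}; W {1,2,3,4,5}->{2,3}; X {1,2,4,5,6}->{4}; Y {1,2,3,5}->{1,2}
pass 2: U {1,3,5,6}->{}; W {2,3}->{}; X {4}->{}; Y {1,2}->{}
pass 3: no change
Fixpoint after 3 passes: D(Y) = {}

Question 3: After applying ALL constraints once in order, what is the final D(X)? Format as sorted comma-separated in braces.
Answer: {4}

Derivation:
Constraint 1 (W != U) on D(W)={1,2,3,4,5} D(U)={1,3,4,5,6}: no change
Constraint 2 (Y + X = W) on D(Y)={1,2,3,5} D(X)={1,2,4,5,6} D(W)={1,2,3,4,5}: Y {1,2,3,5}->{1,2,3}; X {1,2,4,5,6}->{1,2,4}; W {1,2,3,4,5}->{2,3,4,5}
Constraint 3 (Y + W = X) on D(Y)={1,2,3} D(W)={2,3,4,5} D(X)={1,2,4}: Y {1,2,3}->{1,2}; W {2,3,4,5}->{2,3}; X {1,2,4}->{4}
Constraint 4 (X != U) on D(X)={4} D(U)={1,3,4,5,6}: U {1,3,4,5,6}->{1,3,5,6}
So after all 4 constraints: D(X) = {4}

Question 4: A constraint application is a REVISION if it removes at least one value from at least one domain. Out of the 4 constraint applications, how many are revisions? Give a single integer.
Answer: 3

Derivation:
Constraint 1 (W != U) on D(W)={1,2,3,4,5} D(U)={1,3,4,5,6}: no change => not a revision
Constraint 2 (Y + X = W) on D(Y)={1,2,3,5} D(X)={1,2,4,5,6} D(W)={1,2,3,4,5}: Y {1,2,3,5}->{1,2,3}; X {1,2,4,5,6}->{1,2,4}; W {1,2,3,4,5}->{2,3,4,5} => REVISION
Constraint 3 (Y + W = X) on D(Y)={1,2,3} D(W)={2,3,4,5} D(X)={1,2,4}: Y {1,2,3}->{1,2}; W {2,3,4,5}->{2,3}; X {1,2,4}->{4} => REVISION
Constraint 4 (X != U) on D(X)={4} D(U)={1,3,4,5,6}: U {1,3,4,5,6}->{1,3,5,6} => REVISION
Total revisions = 3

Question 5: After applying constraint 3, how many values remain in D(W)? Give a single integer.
Constraint 1 (W != U) on D(W)={1,2,3,4,5} D(U)={1,3,4,5,6}: no change
Constraint 2 (Y + X = W) on D(Y)={1,2,3,5} D(X)={1,2,4,5,6} D(W)={1,2,3,4,5}: Y {1,2,3,5}->{1,2,3}; X {1,2,4,5,6}->{1,2,4}; W {1,2,3,4,5}->{2,3,4,5}
Constraint 3 (Y + W = X) on D(Y)={1,2,3} D(W)={2,3,4,5} D(X)={1,2,4}: Y {1,2,3}->{1,2}; W {2,3,4,5}->{2,3}; X {1,2,4}->{4}
So after constraint 3: D(W)={2,3}, size = 2

Answer: 2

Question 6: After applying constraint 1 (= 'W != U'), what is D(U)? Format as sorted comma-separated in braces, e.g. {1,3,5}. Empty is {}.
Constraint 1 (W != U) on D(W)={1,2,3,4,5} D(U)={1,3,4,5,6}: no change
So after constraint 1: D(U) = {1,3,4,5,6}

Answer: {1,3,4,5,6}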